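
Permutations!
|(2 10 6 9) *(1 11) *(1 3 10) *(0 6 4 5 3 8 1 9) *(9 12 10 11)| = 10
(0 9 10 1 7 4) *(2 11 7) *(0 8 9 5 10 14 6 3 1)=(0 5 10)(1 2 11 7 4 8 9 14 6 3)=[5, 2, 11, 1, 8, 10, 3, 4, 9, 14, 0, 7, 12, 13, 6]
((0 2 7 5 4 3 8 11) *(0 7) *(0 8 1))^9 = (11)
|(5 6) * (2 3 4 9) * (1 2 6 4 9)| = 7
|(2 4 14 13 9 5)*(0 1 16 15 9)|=10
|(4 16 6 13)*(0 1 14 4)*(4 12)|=|(0 1 14 12 4 16 6 13)|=8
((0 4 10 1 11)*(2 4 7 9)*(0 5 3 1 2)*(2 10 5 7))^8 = ((0 2 4 5 3 1 11 7 9))^8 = (0 9 7 11 1 3 5 4 2)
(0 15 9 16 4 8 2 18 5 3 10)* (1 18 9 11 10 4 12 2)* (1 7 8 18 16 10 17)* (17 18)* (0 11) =(0 15)(1 16 12 2 9 10 11 18 5 3 4 17)(7 8) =[15, 16, 9, 4, 17, 3, 6, 8, 7, 10, 11, 18, 2, 13, 14, 0, 12, 1, 5]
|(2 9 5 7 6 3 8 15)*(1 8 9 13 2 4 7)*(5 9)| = 8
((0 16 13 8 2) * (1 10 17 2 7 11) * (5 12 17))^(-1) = (0 2 17 12 5 10 1 11 7 8 13 16)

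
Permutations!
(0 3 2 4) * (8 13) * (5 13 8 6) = (0 3 2 4)(5 13 6) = [3, 1, 4, 2, 0, 13, 5, 7, 8, 9, 10, 11, 12, 6]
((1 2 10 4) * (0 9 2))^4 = ((0 9 2 10 4 1))^4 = (0 4 2)(1 10 9)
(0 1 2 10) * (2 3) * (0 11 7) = (0 1 3 2 10 11 7) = [1, 3, 10, 2, 4, 5, 6, 0, 8, 9, 11, 7]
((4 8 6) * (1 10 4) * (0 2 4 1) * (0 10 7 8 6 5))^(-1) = ((0 2 4 6 10 1 7 8 5))^(-1) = (0 5 8 7 1 10 6 4 2)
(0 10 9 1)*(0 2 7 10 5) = (0 5)(1 2 7 10 9) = [5, 2, 7, 3, 4, 0, 6, 10, 8, 1, 9]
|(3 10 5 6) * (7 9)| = 4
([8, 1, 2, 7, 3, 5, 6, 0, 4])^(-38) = [4, 1, 2, 0, 7, 5, 6, 8, 3]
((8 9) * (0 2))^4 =(9)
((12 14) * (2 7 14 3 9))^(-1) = ((2 7 14 12 3 9))^(-1) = (2 9 3 12 14 7)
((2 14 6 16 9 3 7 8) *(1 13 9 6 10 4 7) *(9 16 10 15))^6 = (1 7 3 4 9 10 15 6 14 16 2 13 8)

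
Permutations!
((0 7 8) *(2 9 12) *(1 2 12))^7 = (12)(0 7 8)(1 2 9)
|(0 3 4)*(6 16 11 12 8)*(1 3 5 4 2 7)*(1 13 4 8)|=|(0 5 8 6 16 11 12 1 3 2 7 13 4)|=13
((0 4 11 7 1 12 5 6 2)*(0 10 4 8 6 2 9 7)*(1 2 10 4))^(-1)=((0 8 6 9 7 2 4 11)(1 12 5 10))^(-1)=(0 11 4 2 7 9 6 8)(1 10 5 12)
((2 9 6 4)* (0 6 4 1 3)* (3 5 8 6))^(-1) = (0 3)(1 6 8 5)(2 4 9)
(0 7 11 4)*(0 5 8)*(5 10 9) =[7, 1, 2, 3, 10, 8, 6, 11, 0, 5, 9, 4] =(0 7 11 4 10 9 5 8)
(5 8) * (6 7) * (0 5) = (0 5 8)(6 7) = [5, 1, 2, 3, 4, 8, 7, 6, 0]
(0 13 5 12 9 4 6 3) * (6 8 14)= (0 13 5 12 9 4 8 14 6 3)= [13, 1, 2, 0, 8, 12, 3, 7, 14, 4, 10, 11, 9, 5, 6]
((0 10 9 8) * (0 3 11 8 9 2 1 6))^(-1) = (0 6 1 2 10)(3 8 11)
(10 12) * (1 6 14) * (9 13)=(1 6 14)(9 13)(10 12)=[0, 6, 2, 3, 4, 5, 14, 7, 8, 13, 12, 11, 10, 9, 1]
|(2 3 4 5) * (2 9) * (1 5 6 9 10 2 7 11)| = |(1 5 10 2 3 4 6 9 7 11)| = 10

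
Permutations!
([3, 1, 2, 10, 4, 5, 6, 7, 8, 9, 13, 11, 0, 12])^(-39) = (0 3 10 13 12)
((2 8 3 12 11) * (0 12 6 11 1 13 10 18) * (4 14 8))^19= (0 12 1 13 10 18)(2 6 8 4 11 3 14)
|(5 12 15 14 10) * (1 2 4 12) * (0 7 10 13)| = 11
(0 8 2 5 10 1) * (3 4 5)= (0 8 2 3 4 5 10 1)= [8, 0, 3, 4, 5, 10, 6, 7, 2, 9, 1]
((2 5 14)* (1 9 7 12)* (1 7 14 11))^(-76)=(1 14 5)(2 11 9)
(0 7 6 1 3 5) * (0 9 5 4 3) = [7, 0, 2, 4, 3, 9, 1, 6, 8, 5] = (0 7 6 1)(3 4)(5 9)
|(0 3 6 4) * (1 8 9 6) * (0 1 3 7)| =10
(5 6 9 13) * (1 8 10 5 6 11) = [0, 8, 2, 3, 4, 11, 9, 7, 10, 13, 5, 1, 12, 6] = (1 8 10 5 11)(6 9 13)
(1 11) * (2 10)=(1 11)(2 10)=[0, 11, 10, 3, 4, 5, 6, 7, 8, 9, 2, 1]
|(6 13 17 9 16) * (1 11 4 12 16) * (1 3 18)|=|(1 11 4 12 16 6 13 17 9 3 18)|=11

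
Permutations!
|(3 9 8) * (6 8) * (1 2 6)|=6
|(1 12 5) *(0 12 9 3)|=|(0 12 5 1 9 3)|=6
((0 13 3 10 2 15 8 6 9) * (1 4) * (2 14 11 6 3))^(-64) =((0 13 2 15 8 3 10 14 11 6 9)(1 4))^(-64) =(0 2 8 10 11 9 13 15 3 14 6)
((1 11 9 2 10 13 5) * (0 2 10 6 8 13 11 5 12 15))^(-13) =(0 2 6 8 13 12 15)(1 5)(9 11 10) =((0 2 6 8 13 12 15)(1 5)(9 10 11))^(-13)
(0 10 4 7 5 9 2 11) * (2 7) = [10, 1, 11, 3, 2, 9, 6, 5, 8, 7, 4, 0] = (0 10 4 2 11)(5 9 7)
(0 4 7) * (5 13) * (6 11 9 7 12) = (0 4 12 6 11 9 7)(5 13) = [4, 1, 2, 3, 12, 13, 11, 0, 8, 7, 10, 9, 6, 5]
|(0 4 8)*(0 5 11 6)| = 6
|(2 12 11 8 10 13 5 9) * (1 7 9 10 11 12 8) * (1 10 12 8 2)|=6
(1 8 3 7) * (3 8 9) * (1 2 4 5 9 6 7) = (1 6 7 2 4 5 9 3) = [0, 6, 4, 1, 5, 9, 7, 2, 8, 3]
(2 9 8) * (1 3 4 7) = [0, 3, 9, 4, 7, 5, 6, 1, 2, 8] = (1 3 4 7)(2 9 8)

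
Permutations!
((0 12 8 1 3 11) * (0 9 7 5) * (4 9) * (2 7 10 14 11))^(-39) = ((0 12 8 1 3 2 7 5)(4 9 10 14 11))^(-39) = (0 12 8 1 3 2 7 5)(4 9 10 14 11)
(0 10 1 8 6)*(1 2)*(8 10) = (0 8 6)(1 10 2) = [8, 10, 1, 3, 4, 5, 0, 7, 6, 9, 2]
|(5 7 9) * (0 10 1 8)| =12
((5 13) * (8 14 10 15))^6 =(8 10)(14 15)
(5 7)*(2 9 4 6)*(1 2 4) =(1 2 9)(4 6)(5 7) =[0, 2, 9, 3, 6, 7, 4, 5, 8, 1]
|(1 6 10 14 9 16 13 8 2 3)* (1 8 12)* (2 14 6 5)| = |(1 5 2 3 8 14 9 16 13 12)(6 10)| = 10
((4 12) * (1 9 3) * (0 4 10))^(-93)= (0 10 12 4)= ((0 4 12 10)(1 9 3))^(-93)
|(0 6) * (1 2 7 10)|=|(0 6)(1 2 7 10)|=4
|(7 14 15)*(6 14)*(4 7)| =5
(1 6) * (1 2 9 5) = (1 6 2 9 5) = [0, 6, 9, 3, 4, 1, 2, 7, 8, 5]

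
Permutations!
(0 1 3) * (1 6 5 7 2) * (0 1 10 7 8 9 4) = (0 6 5 8 9 4)(1 3)(2 10 7) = [6, 3, 10, 1, 0, 8, 5, 2, 9, 4, 7]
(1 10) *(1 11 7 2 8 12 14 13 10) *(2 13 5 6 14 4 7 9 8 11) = (2 11 9 8 12 4 7 13 10)(5 6 14) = [0, 1, 11, 3, 7, 6, 14, 13, 12, 8, 2, 9, 4, 10, 5]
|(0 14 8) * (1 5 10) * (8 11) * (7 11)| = |(0 14 7 11 8)(1 5 10)| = 15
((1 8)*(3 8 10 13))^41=((1 10 13 3 8))^41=(1 10 13 3 8)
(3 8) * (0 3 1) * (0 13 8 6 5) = (0 3 6 5)(1 13 8) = [3, 13, 2, 6, 4, 0, 5, 7, 1, 9, 10, 11, 12, 8]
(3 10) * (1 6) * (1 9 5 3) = (1 6 9 5 3 10) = [0, 6, 2, 10, 4, 3, 9, 7, 8, 5, 1]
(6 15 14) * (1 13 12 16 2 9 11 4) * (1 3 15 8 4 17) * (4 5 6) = (1 13 12 16 2 9 11 17)(3 15 14 4)(5 6 8) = [0, 13, 9, 15, 3, 6, 8, 7, 5, 11, 10, 17, 16, 12, 4, 14, 2, 1]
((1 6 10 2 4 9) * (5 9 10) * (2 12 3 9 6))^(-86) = (1 3 10 2 9 12 4)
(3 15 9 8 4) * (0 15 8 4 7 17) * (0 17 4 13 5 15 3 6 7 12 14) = (17)(0 3 8 12 14)(4 6 7)(5 15 9 13) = [3, 1, 2, 8, 6, 15, 7, 4, 12, 13, 10, 11, 14, 5, 0, 9, 16, 17]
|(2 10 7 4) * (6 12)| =|(2 10 7 4)(6 12)| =4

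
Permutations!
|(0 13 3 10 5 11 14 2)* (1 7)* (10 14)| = |(0 13 3 14 2)(1 7)(5 11 10)| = 30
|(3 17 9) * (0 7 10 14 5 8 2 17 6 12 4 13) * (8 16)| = 15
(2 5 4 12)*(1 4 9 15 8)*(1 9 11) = (1 4 12 2 5 11)(8 9 15) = [0, 4, 5, 3, 12, 11, 6, 7, 9, 15, 10, 1, 2, 13, 14, 8]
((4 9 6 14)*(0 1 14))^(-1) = ((0 1 14 4 9 6))^(-1) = (0 6 9 4 14 1)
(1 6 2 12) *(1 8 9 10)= (1 6 2 12 8 9 10)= [0, 6, 12, 3, 4, 5, 2, 7, 9, 10, 1, 11, 8]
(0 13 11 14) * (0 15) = [13, 1, 2, 3, 4, 5, 6, 7, 8, 9, 10, 14, 12, 11, 15, 0] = (0 13 11 14 15)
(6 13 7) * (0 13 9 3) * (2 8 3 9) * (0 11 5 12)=[13, 1, 8, 11, 4, 12, 2, 6, 3, 9, 10, 5, 0, 7]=(0 13 7 6 2 8 3 11 5 12)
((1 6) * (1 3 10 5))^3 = ((1 6 3 10 5))^3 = (1 10 6 5 3)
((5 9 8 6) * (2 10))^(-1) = (2 10)(5 6 8 9)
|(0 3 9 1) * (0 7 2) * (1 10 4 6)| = |(0 3 9 10 4 6 1 7 2)| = 9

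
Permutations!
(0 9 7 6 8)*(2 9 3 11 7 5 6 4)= (0 3 11 7 4 2 9 5 6 8)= [3, 1, 9, 11, 2, 6, 8, 4, 0, 5, 10, 7]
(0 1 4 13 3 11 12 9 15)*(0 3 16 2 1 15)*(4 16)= (0 15 3 11 12 9)(1 16 2)(4 13)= [15, 16, 1, 11, 13, 5, 6, 7, 8, 0, 10, 12, 9, 4, 14, 3, 2]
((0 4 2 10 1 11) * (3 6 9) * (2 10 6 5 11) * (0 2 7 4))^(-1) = (1 10 4 7)(2 11 5 3 9 6)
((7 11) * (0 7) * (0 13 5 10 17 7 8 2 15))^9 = (0 8 2 15)(5 7)(10 11)(13 17)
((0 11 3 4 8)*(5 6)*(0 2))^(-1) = (0 2 8 4 3 11)(5 6)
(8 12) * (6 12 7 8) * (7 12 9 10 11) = (6 9 10 11 7 8 12) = [0, 1, 2, 3, 4, 5, 9, 8, 12, 10, 11, 7, 6]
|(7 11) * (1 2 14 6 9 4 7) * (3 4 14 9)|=|(1 2 9 14 6 3 4 7 11)|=9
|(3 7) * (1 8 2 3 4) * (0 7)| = |(0 7 4 1 8 2 3)| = 7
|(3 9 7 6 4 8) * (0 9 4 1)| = |(0 9 7 6 1)(3 4 8)| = 15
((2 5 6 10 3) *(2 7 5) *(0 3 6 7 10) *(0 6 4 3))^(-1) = (3 4 10)(5 7)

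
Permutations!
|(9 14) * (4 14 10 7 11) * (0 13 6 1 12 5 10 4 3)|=|(0 13 6 1 12 5 10 7 11 3)(4 14 9)|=30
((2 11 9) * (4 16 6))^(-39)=((2 11 9)(4 16 6))^(-39)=(16)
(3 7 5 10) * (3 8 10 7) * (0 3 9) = (0 3 9)(5 7)(8 10) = [3, 1, 2, 9, 4, 7, 6, 5, 10, 0, 8]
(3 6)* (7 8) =[0, 1, 2, 6, 4, 5, 3, 8, 7] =(3 6)(7 8)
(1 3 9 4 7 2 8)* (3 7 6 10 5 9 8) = (1 7 2 3 8)(4 6 10 5 9) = [0, 7, 3, 8, 6, 9, 10, 2, 1, 4, 5]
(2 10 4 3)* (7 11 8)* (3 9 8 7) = (2 10 4 9 8 3)(7 11) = [0, 1, 10, 2, 9, 5, 6, 11, 3, 8, 4, 7]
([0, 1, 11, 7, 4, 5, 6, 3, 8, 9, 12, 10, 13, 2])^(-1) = [0, 1, 13, 7, 4, 5, 6, 3, 8, 9, 11, 2, 10, 12]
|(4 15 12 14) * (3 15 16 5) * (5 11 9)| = 9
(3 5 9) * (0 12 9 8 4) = (0 12 9 3 5 8 4) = [12, 1, 2, 5, 0, 8, 6, 7, 4, 3, 10, 11, 9]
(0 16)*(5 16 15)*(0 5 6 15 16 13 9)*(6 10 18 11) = [16, 1, 2, 3, 4, 13, 15, 7, 8, 0, 18, 6, 12, 9, 14, 10, 5, 17, 11] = (0 16 5 13 9)(6 15 10 18 11)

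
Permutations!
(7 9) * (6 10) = (6 10)(7 9) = [0, 1, 2, 3, 4, 5, 10, 9, 8, 7, 6]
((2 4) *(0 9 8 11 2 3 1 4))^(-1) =(0 2 11 8 9)(1 3 4)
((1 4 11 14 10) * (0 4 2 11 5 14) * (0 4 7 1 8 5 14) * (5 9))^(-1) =(0 5 9 8 10 14 4 11 2 1 7)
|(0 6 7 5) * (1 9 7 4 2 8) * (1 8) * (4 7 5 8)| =9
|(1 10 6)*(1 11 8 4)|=|(1 10 6 11 8 4)|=6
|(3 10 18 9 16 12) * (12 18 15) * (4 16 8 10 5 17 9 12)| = |(3 5 17 9 8 10 15 4 16 18 12)| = 11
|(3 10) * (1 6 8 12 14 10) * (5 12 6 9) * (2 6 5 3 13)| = 24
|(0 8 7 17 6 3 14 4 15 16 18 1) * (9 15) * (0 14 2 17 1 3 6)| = 13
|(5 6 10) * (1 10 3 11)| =|(1 10 5 6 3 11)| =6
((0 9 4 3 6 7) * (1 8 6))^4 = (0 1)(3 7)(4 6)(8 9)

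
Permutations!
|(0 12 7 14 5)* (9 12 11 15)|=8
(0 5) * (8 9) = (0 5)(8 9) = [5, 1, 2, 3, 4, 0, 6, 7, 9, 8]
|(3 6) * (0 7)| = |(0 7)(3 6)| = 2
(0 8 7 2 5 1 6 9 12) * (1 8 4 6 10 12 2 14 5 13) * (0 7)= [4, 10, 13, 3, 6, 8, 9, 14, 0, 2, 12, 11, 7, 1, 5]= (0 4 6 9 2 13 1 10 12 7 14 5 8)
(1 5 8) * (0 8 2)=(0 8 1 5 2)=[8, 5, 0, 3, 4, 2, 6, 7, 1]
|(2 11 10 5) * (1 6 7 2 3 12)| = 9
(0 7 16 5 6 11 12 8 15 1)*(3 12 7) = (0 3 12 8 15 1)(5 6 11 7 16) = [3, 0, 2, 12, 4, 6, 11, 16, 15, 9, 10, 7, 8, 13, 14, 1, 5]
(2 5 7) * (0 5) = (0 5 7 2) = [5, 1, 0, 3, 4, 7, 6, 2]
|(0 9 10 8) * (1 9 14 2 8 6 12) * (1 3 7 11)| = |(0 14 2 8)(1 9 10 6 12 3 7 11)| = 8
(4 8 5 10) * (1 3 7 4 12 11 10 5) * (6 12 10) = (1 3 7 4 8)(6 12 11) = [0, 3, 2, 7, 8, 5, 12, 4, 1, 9, 10, 6, 11]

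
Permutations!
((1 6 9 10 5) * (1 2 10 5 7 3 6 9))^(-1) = (1 6 3 7 10 2 5 9)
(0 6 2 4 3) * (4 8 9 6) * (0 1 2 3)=[4, 2, 8, 1, 0, 5, 3, 7, 9, 6]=(0 4)(1 2 8 9 6 3)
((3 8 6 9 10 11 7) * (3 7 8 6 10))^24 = (11)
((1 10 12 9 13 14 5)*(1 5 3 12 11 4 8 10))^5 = (14)(4 8 10 11)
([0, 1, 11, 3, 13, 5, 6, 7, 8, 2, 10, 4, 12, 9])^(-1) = [0, 1, 9, 3, 11, 5, 6, 7, 8, 13, 10, 2, 12, 4]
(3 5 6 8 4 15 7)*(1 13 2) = (1 13 2)(3 5 6 8 4 15 7) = [0, 13, 1, 5, 15, 6, 8, 3, 4, 9, 10, 11, 12, 2, 14, 7]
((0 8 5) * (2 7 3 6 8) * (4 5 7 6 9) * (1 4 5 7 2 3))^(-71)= (0 3 9 5)(1 4 7)(2 6 8)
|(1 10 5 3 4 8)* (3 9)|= |(1 10 5 9 3 4 8)|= 7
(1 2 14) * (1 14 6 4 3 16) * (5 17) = (1 2 6 4 3 16)(5 17) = [0, 2, 6, 16, 3, 17, 4, 7, 8, 9, 10, 11, 12, 13, 14, 15, 1, 5]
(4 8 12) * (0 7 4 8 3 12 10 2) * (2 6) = (0 7 4 3 12 8 10 6 2) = [7, 1, 0, 12, 3, 5, 2, 4, 10, 9, 6, 11, 8]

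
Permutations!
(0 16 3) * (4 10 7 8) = [16, 1, 2, 0, 10, 5, 6, 8, 4, 9, 7, 11, 12, 13, 14, 15, 3] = (0 16 3)(4 10 7 8)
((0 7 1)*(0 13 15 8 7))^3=(1 8 13 7 15)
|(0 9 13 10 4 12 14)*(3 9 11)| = 9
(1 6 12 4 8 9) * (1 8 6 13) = (1 13)(4 6 12)(8 9) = [0, 13, 2, 3, 6, 5, 12, 7, 9, 8, 10, 11, 4, 1]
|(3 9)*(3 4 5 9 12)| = |(3 12)(4 5 9)| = 6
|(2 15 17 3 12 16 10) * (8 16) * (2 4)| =9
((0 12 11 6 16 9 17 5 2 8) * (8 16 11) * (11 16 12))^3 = (0 16 5 8 6 17 12 11 9 2)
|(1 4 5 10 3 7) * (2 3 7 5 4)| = 6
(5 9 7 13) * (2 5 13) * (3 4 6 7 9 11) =(13)(2 5 11 3 4 6 7) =[0, 1, 5, 4, 6, 11, 7, 2, 8, 9, 10, 3, 12, 13]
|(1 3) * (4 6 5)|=6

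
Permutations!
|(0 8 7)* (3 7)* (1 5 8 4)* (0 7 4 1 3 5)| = |(0 1)(3 4)(5 8)| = 2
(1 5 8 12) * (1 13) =(1 5 8 12 13) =[0, 5, 2, 3, 4, 8, 6, 7, 12, 9, 10, 11, 13, 1]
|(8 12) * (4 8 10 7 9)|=6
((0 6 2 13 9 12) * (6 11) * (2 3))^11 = (0 3 9 11 2 12 6 13) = ((0 11 6 3 2 13 9 12))^11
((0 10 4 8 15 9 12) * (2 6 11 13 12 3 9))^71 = (0 10 4 8 15 2 6 11 13 12)(3 9)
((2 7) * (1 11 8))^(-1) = ((1 11 8)(2 7))^(-1) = (1 8 11)(2 7)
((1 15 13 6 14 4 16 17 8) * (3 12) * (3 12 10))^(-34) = (1 13 14 16 8 15 6 4 17)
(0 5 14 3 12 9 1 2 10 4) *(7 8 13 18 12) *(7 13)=(0 5 14 3 13 18 12 9 1 2 10 4)(7 8)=[5, 2, 10, 13, 0, 14, 6, 8, 7, 1, 4, 11, 9, 18, 3, 15, 16, 17, 12]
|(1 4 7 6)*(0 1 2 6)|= |(0 1 4 7)(2 6)|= 4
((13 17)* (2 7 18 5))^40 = (18)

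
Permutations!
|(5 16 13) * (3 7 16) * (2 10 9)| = 15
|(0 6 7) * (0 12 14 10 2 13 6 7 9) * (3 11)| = |(0 7 12 14 10 2 13 6 9)(3 11)| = 18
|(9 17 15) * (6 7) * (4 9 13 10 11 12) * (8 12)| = |(4 9 17 15 13 10 11 8 12)(6 7)| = 18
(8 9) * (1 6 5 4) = (1 6 5 4)(8 9) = [0, 6, 2, 3, 1, 4, 5, 7, 9, 8]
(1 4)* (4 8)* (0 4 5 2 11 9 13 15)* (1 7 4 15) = [15, 8, 11, 3, 7, 2, 6, 4, 5, 13, 10, 9, 12, 1, 14, 0] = (0 15)(1 8 5 2 11 9 13)(4 7)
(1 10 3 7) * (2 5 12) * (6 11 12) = (1 10 3 7)(2 5 6 11 12) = [0, 10, 5, 7, 4, 6, 11, 1, 8, 9, 3, 12, 2]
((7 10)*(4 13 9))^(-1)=(4 9 13)(7 10)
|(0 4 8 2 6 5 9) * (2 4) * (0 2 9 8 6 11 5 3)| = 9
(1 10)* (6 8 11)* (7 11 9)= (1 10)(6 8 9 7 11)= [0, 10, 2, 3, 4, 5, 8, 11, 9, 7, 1, 6]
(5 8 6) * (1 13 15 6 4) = (1 13 15 6 5 8 4) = [0, 13, 2, 3, 1, 8, 5, 7, 4, 9, 10, 11, 12, 15, 14, 6]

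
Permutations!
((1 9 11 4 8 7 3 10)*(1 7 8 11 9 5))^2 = (11)(3 7 10)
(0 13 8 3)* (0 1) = (0 13 8 3 1) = [13, 0, 2, 1, 4, 5, 6, 7, 3, 9, 10, 11, 12, 8]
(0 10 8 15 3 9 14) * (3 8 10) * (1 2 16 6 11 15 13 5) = (0 3 9 14)(1 2 16 6 11 15 8 13 5) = [3, 2, 16, 9, 4, 1, 11, 7, 13, 14, 10, 15, 12, 5, 0, 8, 6]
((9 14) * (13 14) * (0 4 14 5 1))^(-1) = (0 1 5 13 9 14 4)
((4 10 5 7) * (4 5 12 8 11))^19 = ((4 10 12 8 11)(5 7))^19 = (4 11 8 12 10)(5 7)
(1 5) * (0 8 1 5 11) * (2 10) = (0 8 1 11)(2 10) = [8, 11, 10, 3, 4, 5, 6, 7, 1, 9, 2, 0]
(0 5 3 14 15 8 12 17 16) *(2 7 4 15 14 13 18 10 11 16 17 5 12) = (0 12 5 3 13 18 10 11 16)(2 7 4 15 8) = [12, 1, 7, 13, 15, 3, 6, 4, 2, 9, 11, 16, 5, 18, 14, 8, 0, 17, 10]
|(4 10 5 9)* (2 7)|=4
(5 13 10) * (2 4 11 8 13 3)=(2 4 11 8 13 10 5 3)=[0, 1, 4, 2, 11, 3, 6, 7, 13, 9, 5, 8, 12, 10]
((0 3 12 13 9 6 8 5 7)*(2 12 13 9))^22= (0 13 12 6 5)(2 9 8 7 3)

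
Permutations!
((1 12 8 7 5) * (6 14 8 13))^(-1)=(1 5 7 8 14 6 13 12)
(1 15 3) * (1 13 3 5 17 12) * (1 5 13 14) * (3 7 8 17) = (1 15 13 7 8 17 12 5 3 14) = [0, 15, 2, 14, 4, 3, 6, 8, 17, 9, 10, 11, 5, 7, 1, 13, 16, 12]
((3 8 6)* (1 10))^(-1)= ((1 10)(3 8 6))^(-1)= (1 10)(3 6 8)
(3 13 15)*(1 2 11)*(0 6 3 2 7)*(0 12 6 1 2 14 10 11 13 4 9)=(0 1 7 12 6 3 4 9)(2 13 15 14 10 11)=[1, 7, 13, 4, 9, 5, 3, 12, 8, 0, 11, 2, 6, 15, 10, 14]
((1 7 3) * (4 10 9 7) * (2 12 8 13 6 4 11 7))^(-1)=(1 3 7 11)(2 9 10 4 6 13 8 12)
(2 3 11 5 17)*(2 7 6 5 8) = [0, 1, 3, 11, 4, 17, 5, 6, 2, 9, 10, 8, 12, 13, 14, 15, 16, 7] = (2 3 11 8)(5 17 7 6)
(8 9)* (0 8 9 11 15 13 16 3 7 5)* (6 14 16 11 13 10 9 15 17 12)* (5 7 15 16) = (0 8 13 11 17 12 6 14 5)(3 15 10 9 16) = [8, 1, 2, 15, 4, 0, 14, 7, 13, 16, 9, 17, 6, 11, 5, 10, 3, 12]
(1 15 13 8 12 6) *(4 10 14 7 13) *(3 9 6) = (1 15 4 10 14 7 13 8 12 3 9 6) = [0, 15, 2, 9, 10, 5, 1, 13, 12, 6, 14, 11, 3, 8, 7, 4]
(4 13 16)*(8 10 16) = (4 13 8 10 16) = [0, 1, 2, 3, 13, 5, 6, 7, 10, 9, 16, 11, 12, 8, 14, 15, 4]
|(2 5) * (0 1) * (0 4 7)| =4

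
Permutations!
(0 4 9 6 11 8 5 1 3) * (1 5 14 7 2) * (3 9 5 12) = (0 4 5 12 3)(1 9 6 11 8 14 7 2) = [4, 9, 1, 0, 5, 12, 11, 2, 14, 6, 10, 8, 3, 13, 7]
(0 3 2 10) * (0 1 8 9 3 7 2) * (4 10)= [7, 8, 4, 0, 10, 5, 6, 2, 9, 3, 1]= (0 7 2 4 10 1 8 9 3)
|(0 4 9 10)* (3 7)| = |(0 4 9 10)(3 7)| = 4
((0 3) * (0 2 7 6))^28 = (0 7 3 6 2)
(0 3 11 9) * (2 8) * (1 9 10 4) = (0 3 11 10 4 1 9)(2 8) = [3, 9, 8, 11, 1, 5, 6, 7, 2, 0, 4, 10]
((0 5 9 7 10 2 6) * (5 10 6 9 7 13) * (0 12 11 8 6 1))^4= ((0 10 2 9 13 5 7 1)(6 12 11 8))^4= (0 13)(1 9)(2 7)(5 10)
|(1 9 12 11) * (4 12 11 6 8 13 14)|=6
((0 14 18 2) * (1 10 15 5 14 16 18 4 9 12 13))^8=(18)(1 13 12 9 4 14 5 15 10)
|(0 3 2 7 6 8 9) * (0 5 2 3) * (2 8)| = 3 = |(2 7 6)(5 8 9)|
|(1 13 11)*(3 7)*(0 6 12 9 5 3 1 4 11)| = |(0 6 12 9 5 3 7 1 13)(4 11)| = 18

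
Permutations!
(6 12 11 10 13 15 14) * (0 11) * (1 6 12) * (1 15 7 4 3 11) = (0 1 6 15 14 12)(3 11 10 13 7 4) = [1, 6, 2, 11, 3, 5, 15, 4, 8, 9, 13, 10, 0, 7, 12, 14]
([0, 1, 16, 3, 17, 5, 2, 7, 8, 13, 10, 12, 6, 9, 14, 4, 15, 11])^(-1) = (2 6 12 11 17 4 15 16)(9 13)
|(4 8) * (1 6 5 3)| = 4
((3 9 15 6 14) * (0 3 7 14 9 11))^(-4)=(0 11 3)(6 15 9)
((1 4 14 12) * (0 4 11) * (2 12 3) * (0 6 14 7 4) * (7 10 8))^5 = ((1 11 6 14 3 2 12)(4 10 8 7))^5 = (1 2 14 11 12 3 6)(4 10 8 7)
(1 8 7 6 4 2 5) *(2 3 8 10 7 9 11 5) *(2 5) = (1 10 7 6 4 3 8 9 11 2 5) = [0, 10, 5, 8, 3, 1, 4, 6, 9, 11, 7, 2]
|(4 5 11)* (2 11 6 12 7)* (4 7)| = 12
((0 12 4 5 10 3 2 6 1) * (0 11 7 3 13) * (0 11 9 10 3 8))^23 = (0 10 3 8 9 5 7 1 4 11 6 12 13 2) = ((0 12 4 5 3 2 6 1 9 10 13 11 7 8))^23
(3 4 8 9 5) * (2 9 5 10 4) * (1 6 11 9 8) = [0, 6, 8, 2, 1, 3, 11, 7, 5, 10, 4, 9] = (1 6 11 9 10 4)(2 8 5 3)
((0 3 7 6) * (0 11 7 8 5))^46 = (0 8)(3 5)(6 11 7)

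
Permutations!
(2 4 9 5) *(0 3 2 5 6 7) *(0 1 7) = (0 3 2 4 9 6)(1 7) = [3, 7, 4, 2, 9, 5, 0, 1, 8, 6]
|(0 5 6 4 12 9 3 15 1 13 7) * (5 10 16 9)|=|(0 10 16 9 3 15 1 13 7)(4 12 5 6)|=36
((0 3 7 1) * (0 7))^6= (7)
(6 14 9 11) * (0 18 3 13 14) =(0 18 3 13 14 9 11 6) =[18, 1, 2, 13, 4, 5, 0, 7, 8, 11, 10, 6, 12, 14, 9, 15, 16, 17, 3]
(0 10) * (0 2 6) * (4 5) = (0 10 2 6)(4 5) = [10, 1, 6, 3, 5, 4, 0, 7, 8, 9, 2]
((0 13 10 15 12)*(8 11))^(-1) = ((0 13 10 15 12)(8 11))^(-1) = (0 12 15 10 13)(8 11)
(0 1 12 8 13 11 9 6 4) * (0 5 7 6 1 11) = (0 11 9 1 12 8 13)(4 5 7 6) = [11, 12, 2, 3, 5, 7, 4, 6, 13, 1, 10, 9, 8, 0]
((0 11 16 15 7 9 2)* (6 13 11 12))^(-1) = (0 2 9 7 15 16 11 13 6 12)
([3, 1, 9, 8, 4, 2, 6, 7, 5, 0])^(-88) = [8, 1, 0, 5, 4, 9, 6, 7, 2, 3]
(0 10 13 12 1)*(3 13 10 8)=[8, 0, 2, 13, 4, 5, 6, 7, 3, 9, 10, 11, 1, 12]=(0 8 3 13 12 1)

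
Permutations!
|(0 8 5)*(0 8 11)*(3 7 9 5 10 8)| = 4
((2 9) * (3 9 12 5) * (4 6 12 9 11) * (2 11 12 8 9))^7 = (3 12 5)(4 8 11 6 9)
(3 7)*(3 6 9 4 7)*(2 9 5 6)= (2 9 4 7)(5 6)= [0, 1, 9, 3, 7, 6, 5, 2, 8, 4]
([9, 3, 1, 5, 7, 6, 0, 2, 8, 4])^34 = (0 5 1 7 9 6 3 2 4)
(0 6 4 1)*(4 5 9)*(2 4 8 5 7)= (0 6 7 2 4 1)(5 9 8)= [6, 0, 4, 3, 1, 9, 7, 2, 5, 8]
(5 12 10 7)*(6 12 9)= (5 9 6 12 10 7)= [0, 1, 2, 3, 4, 9, 12, 5, 8, 6, 7, 11, 10]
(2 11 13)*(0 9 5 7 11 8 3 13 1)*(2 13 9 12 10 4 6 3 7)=(13)(0 12 10 4 6 3 9 5 2 8 7 11 1)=[12, 0, 8, 9, 6, 2, 3, 11, 7, 5, 4, 1, 10, 13]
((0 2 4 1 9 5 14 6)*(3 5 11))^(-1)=((0 2 4 1 9 11 3 5 14 6))^(-1)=(0 6 14 5 3 11 9 1 4 2)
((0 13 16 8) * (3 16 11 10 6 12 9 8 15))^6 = ((0 13 11 10 6 12 9 8)(3 16 15))^6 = (16)(0 9 6 11)(8 12 10 13)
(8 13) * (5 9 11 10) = [0, 1, 2, 3, 4, 9, 6, 7, 13, 11, 5, 10, 12, 8] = (5 9 11 10)(8 13)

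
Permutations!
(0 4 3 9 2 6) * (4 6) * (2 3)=(0 6)(2 4)(3 9)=[6, 1, 4, 9, 2, 5, 0, 7, 8, 3]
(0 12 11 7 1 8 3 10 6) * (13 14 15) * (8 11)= (0 12 8 3 10 6)(1 11 7)(13 14 15)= [12, 11, 2, 10, 4, 5, 0, 1, 3, 9, 6, 7, 8, 14, 15, 13]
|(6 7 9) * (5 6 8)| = |(5 6 7 9 8)| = 5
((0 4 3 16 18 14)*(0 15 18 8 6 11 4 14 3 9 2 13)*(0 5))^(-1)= ((0 14 15 18 3 16 8 6 11 4 9 2 13 5))^(-1)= (0 5 13 2 9 4 11 6 8 16 3 18 15 14)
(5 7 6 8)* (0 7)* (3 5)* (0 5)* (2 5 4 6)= (0 7 2 5 4 6 8 3)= [7, 1, 5, 0, 6, 4, 8, 2, 3]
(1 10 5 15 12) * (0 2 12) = (0 2 12 1 10 5 15) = [2, 10, 12, 3, 4, 15, 6, 7, 8, 9, 5, 11, 1, 13, 14, 0]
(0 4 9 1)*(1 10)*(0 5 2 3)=(0 4 9 10 1 5 2 3)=[4, 5, 3, 0, 9, 2, 6, 7, 8, 10, 1]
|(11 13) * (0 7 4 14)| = |(0 7 4 14)(11 13)| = 4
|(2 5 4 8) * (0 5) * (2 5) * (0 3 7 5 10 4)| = |(0 2 3 7 5)(4 8 10)| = 15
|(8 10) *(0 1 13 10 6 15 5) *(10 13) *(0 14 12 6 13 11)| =|(0 1 10 8 13 11)(5 14 12 6 15)| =30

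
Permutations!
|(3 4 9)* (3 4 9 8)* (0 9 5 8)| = 3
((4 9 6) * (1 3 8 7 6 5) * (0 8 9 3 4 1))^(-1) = (0 5 9 3 4 1 6 7 8)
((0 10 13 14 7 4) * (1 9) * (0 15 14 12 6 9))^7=((0 10 13 12 6 9 1)(4 15 14 7))^7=(4 7 14 15)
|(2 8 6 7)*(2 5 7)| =6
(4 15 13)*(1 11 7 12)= (1 11 7 12)(4 15 13)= [0, 11, 2, 3, 15, 5, 6, 12, 8, 9, 10, 7, 1, 4, 14, 13]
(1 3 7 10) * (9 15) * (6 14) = (1 3 7 10)(6 14)(9 15) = [0, 3, 2, 7, 4, 5, 14, 10, 8, 15, 1, 11, 12, 13, 6, 9]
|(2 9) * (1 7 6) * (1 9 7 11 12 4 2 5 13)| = 10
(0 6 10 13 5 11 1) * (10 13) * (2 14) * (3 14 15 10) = (0 6 13 5 11 1)(2 15 10 3 14) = [6, 0, 15, 14, 4, 11, 13, 7, 8, 9, 3, 1, 12, 5, 2, 10]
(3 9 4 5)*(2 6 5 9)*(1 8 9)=(1 8 9 4)(2 6 5 3)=[0, 8, 6, 2, 1, 3, 5, 7, 9, 4]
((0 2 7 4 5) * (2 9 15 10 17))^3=((0 9 15 10 17 2 7 4 5))^3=(0 10 7)(2 5 15)(4 9 17)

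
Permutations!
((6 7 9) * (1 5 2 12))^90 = ((1 5 2 12)(6 7 9))^90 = (1 2)(5 12)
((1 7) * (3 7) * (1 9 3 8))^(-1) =(1 8)(3 9 7)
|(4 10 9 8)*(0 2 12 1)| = 4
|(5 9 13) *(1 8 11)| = 3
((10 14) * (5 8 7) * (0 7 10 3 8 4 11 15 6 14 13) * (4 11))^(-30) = ((0 7 5 11 15 6 14 3 8 10 13))^(-30) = (0 11 14 10 7 15 3 13 5 6 8)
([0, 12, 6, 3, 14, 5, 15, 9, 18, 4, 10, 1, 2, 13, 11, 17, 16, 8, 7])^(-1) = [0, 11, 12, 3, 9, 5, 2, 18, 17, 7, 10, 14, 1, 13, 4, 6, 16, 15, 8]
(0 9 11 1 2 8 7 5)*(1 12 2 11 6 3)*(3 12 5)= (0 9 6 12 2 8 7 3 1 11 5)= [9, 11, 8, 1, 4, 0, 12, 3, 7, 6, 10, 5, 2]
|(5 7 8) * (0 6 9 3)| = |(0 6 9 3)(5 7 8)| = 12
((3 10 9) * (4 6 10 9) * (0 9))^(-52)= ((0 9 3)(4 6 10))^(-52)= (0 3 9)(4 10 6)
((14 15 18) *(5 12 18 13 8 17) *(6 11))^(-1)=((5 12 18 14 15 13 8 17)(6 11))^(-1)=(5 17 8 13 15 14 18 12)(6 11)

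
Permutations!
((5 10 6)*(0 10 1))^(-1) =(0 1 5 6 10)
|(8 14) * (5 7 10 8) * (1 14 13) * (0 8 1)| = 15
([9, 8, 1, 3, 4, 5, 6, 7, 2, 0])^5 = [9, 2, 8, 3, 4, 5, 6, 7, 1, 0]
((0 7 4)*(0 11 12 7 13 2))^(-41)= (0 13 2)(4 7 12 11)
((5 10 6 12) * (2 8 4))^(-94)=((2 8 4)(5 10 6 12))^(-94)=(2 4 8)(5 6)(10 12)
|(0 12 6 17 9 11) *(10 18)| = 6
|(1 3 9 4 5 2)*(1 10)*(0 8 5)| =9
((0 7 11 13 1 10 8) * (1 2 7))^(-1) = (0 8 10 1)(2 13 11 7)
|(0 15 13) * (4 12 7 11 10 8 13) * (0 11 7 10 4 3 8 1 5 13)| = 28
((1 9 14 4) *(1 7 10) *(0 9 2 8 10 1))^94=((0 9 14 4 7 1 2 8 10))^94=(0 7 10 4 8 14 2 9 1)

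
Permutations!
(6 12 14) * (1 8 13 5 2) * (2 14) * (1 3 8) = (2 3 8 13 5 14 6 12) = [0, 1, 3, 8, 4, 14, 12, 7, 13, 9, 10, 11, 2, 5, 6]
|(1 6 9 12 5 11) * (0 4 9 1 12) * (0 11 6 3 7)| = |(0 4 9 11 12 5 6 1 3 7)| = 10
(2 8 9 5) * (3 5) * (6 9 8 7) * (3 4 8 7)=(2 3 5)(4 8 7 6 9)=[0, 1, 3, 5, 8, 2, 9, 6, 7, 4]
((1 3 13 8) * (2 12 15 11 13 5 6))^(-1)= ((1 3 5 6 2 12 15 11 13 8))^(-1)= (1 8 13 11 15 12 2 6 5 3)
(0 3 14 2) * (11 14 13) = (0 3 13 11 14 2) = [3, 1, 0, 13, 4, 5, 6, 7, 8, 9, 10, 14, 12, 11, 2]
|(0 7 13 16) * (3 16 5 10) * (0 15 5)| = |(0 7 13)(3 16 15 5 10)| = 15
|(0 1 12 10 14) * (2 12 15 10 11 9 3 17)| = 30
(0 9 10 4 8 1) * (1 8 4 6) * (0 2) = (0 9 10 6 1 2) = [9, 2, 0, 3, 4, 5, 1, 7, 8, 10, 6]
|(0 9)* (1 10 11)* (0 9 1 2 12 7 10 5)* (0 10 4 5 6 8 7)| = |(0 1 6 8 7 4 5 10 11 2 12)| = 11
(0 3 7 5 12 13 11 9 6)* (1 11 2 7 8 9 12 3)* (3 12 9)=[1, 11, 7, 8, 4, 12, 0, 5, 3, 6, 10, 9, 13, 2]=(0 1 11 9 6)(2 7 5 12 13)(3 8)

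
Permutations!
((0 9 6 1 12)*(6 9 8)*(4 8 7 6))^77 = (0 6 12 7 1)(4 8)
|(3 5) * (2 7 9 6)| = |(2 7 9 6)(3 5)| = 4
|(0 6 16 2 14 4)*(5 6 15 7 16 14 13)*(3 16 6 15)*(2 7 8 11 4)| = |(0 3 16 7 6 14 2 13 5 15 8 11 4)| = 13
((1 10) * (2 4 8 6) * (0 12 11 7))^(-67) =(0 12 11 7)(1 10)(2 4 8 6)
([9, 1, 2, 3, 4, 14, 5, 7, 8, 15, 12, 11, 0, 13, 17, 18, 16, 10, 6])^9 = (0 12 10 17 14 5 6 18 15 9)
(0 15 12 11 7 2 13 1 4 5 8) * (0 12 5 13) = (0 15 5 8 12 11 7 2)(1 4 13) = [15, 4, 0, 3, 13, 8, 6, 2, 12, 9, 10, 7, 11, 1, 14, 5]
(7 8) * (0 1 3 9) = (0 1 3 9)(7 8) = [1, 3, 2, 9, 4, 5, 6, 8, 7, 0]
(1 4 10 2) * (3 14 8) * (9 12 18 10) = [0, 4, 1, 14, 9, 5, 6, 7, 3, 12, 2, 11, 18, 13, 8, 15, 16, 17, 10] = (1 4 9 12 18 10 2)(3 14 8)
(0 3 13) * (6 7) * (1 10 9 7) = (0 3 13)(1 10 9 7 6) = [3, 10, 2, 13, 4, 5, 1, 6, 8, 7, 9, 11, 12, 0]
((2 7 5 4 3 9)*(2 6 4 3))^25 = ((2 7 5 3 9 6 4))^25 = (2 9 7 6 5 4 3)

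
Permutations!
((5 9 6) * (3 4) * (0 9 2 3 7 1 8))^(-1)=((0 9 6 5 2 3 4 7 1 8))^(-1)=(0 8 1 7 4 3 2 5 6 9)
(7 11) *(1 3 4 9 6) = (1 3 4 9 6)(7 11) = [0, 3, 2, 4, 9, 5, 1, 11, 8, 6, 10, 7]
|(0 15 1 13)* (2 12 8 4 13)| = 8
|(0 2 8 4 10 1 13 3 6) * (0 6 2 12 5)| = 21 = |(0 12 5)(1 13 3 2 8 4 10)|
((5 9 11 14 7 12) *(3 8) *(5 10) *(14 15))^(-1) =((3 8)(5 9 11 15 14 7 12 10))^(-1) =(3 8)(5 10 12 7 14 15 11 9)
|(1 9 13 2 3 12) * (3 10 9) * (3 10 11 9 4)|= |(1 10 4 3 12)(2 11 9 13)|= 20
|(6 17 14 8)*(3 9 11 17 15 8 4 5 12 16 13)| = |(3 9 11 17 14 4 5 12 16 13)(6 15 8)| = 30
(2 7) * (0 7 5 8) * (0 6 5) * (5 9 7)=(0 5 8 6 9 7 2)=[5, 1, 0, 3, 4, 8, 9, 2, 6, 7]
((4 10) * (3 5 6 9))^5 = (3 5 6 9)(4 10)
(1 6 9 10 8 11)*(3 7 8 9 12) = (1 6 12 3 7 8 11)(9 10) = [0, 6, 2, 7, 4, 5, 12, 8, 11, 10, 9, 1, 3]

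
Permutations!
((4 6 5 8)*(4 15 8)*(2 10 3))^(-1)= ((2 10 3)(4 6 5)(8 15))^(-1)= (2 3 10)(4 5 6)(8 15)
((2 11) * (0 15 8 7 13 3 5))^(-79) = (0 3 7 15 5 13 8)(2 11)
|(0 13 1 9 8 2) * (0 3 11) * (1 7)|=|(0 13 7 1 9 8 2 3 11)|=9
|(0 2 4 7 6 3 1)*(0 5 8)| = 9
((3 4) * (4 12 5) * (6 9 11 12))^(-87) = ((3 6 9 11 12 5 4))^(-87) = (3 12 6 5 9 4 11)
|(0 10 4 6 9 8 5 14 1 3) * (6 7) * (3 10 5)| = 11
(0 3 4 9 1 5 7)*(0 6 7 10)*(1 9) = (0 3 4 1 5 10)(6 7) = [3, 5, 2, 4, 1, 10, 7, 6, 8, 9, 0]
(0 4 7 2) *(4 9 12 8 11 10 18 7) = [9, 1, 0, 3, 4, 5, 6, 2, 11, 12, 18, 10, 8, 13, 14, 15, 16, 17, 7] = (0 9 12 8 11 10 18 7 2)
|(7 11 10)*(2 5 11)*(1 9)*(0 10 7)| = 4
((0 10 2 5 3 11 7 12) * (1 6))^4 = (0 3)(2 7)(5 12)(10 11)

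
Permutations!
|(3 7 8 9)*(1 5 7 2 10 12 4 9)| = 12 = |(1 5 7 8)(2 10 12 4 9 3)|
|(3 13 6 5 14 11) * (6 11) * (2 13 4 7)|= 6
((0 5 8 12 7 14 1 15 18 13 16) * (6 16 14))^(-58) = ((0 5 8 12 7 6 16)(1 15 18 13 14))^(-58) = (0 6 12 5 16 7 8)(1 18 14 15 13)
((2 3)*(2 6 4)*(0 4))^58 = ((0 4 2 3 6))^58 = (0 3 4 6 2)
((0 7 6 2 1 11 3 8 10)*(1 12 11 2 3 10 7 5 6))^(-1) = (0 10 11 12 2 1 7 8 3 6 5)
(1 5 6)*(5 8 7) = [0, 8, 2, 3, 4, 6, 1, 5, 7] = (1 8 7 5 6)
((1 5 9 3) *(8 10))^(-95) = ((1 5 9 3)(8 10))^(-95) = (1 5 9 3)(8 10)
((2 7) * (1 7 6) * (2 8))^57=(1 8 6 7 2)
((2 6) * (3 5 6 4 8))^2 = ((2 4 8 3 5 6))^2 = (2 8 5)(3 6 4)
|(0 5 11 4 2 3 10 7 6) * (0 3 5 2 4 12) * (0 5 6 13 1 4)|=9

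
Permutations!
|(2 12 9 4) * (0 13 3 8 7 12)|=|(0 13 3 8 7 12 9 4 2)|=9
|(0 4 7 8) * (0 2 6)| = |(0 4 7 8 2 6)| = 6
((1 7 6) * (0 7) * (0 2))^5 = (7)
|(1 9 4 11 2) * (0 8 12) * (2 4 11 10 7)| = |(0 8 12)(1 9 11 4 10 7 2)| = 21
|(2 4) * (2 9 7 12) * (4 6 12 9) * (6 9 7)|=|(2 9 6 12)|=4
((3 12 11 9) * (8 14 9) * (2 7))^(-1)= ((2 7)(3 12 11 8 14 9))^(-1)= (2 7)(3 9 14 8 11 12)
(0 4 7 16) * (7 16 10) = (0 4 16)(7 10) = [4, 1, 2, 3, 16, 5, 6, 10, 8, 9, 7, 11, 12, 13, 14, 15, 0]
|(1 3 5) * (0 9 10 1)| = |(0 9 10 1 3 5)| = 6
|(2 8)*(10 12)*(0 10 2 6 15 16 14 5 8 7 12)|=6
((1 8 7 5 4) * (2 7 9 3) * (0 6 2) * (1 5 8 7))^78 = ((0 6 2 1 7 8 9 3)(4 5))^78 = (0 9 7 2)(1 6 3 8)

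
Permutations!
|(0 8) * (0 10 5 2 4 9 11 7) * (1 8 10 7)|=10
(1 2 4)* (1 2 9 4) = (1 9 4 2) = [0, 9, 1, 3, 2, 5, 6, 7, 8, 4]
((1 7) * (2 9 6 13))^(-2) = (2 6)(9 13)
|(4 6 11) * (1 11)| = 4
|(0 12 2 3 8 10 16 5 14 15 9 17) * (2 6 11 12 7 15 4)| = 120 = |(0 7 15 9 17)(2 3 8 10 16 5 14 4)(6 11 12)|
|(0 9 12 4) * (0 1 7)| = 6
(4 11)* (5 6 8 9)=(4 11)(5 6 8 9)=[0, 1, 2, 3, 11, 6, 8, 7, 9, 5, 10, 4]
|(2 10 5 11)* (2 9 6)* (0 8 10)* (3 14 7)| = |(0 8 10 5 11 9 6 2)(3 14 7)| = 24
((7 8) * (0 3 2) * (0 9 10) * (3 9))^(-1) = ((0 9 10)(2 3)(7 8))^(-1) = (0 10 9)(2 3)(7 8)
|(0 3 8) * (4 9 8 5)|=6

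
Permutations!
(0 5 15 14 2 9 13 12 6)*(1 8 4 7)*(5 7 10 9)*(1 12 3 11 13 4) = [7, 8, 5, 11, 10, 15, 0, 12, 1, 4, 9, 13, 6, 3, 2, 14] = (0 7 12 6)(1 8)(2 5 15 14)(3 11 13)(4 10 9)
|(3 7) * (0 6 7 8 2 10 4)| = |(0 6 7 3 8 2 10 4)| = 8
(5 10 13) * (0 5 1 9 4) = (0 5 10 13 1 9 4) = [5, 9, 2, 3, 0, 10, 6, 7, 8, 4, 13, 11, 12, 1]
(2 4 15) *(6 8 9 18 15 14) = (2 4 14 6 8 9 18 15) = [0, 1, 4, 3, 14, 5, 8, 7, 9, 18, 10, 11, 12, 13, 6, 2, 16, 17, 15]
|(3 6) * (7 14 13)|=6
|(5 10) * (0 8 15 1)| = |(0 8 15 1)(5 10)| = 4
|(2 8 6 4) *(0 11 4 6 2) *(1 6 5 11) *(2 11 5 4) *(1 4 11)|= |(0 4)(1 6 11 2 8)|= 10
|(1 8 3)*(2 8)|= |(1 2 8 3)|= 4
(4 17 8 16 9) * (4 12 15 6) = (4 17 8 16 9 12 15 6) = [0, 1, 2, 3, 17, 5, 4, 7, 16, 12, 10, 11, 15, 13, 14, 6, 9, 8]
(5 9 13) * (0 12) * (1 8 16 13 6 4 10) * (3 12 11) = (0 11 3 12)(1 8 16 13 5 9 6 4 10) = [11, 8, 2, 12, 10, 9, 4, 7, 16, 6, 1, 3, 0, 5, 14, 15, 13]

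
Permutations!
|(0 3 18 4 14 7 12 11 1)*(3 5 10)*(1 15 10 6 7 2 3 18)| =|(0 5 6 7 12 11 15 10 18 4 14 2 3 1)| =14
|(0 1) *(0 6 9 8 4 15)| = |(0 1 6 9 8 4 15)| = 7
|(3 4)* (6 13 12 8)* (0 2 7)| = 12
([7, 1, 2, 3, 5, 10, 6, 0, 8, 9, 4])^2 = [0, 1, 2, 3, 10, 4, 6, 7, 8, 9, 5]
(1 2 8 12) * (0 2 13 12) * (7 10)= [2, 13, 8, 3, 4, 5, 6, 10, 0, 9, 7, 11, 1, 12]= (0 2 8)(1 13 12)(7 10)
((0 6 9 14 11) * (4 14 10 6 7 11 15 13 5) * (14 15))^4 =((0 7 11)(4 15 13 5)(6 9 10))^4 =(15)(0 7 11)(6 9 10)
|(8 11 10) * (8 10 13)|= 3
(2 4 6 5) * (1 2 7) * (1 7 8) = (1 2 4 6 5 8) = [0, 2, 4, 3, 6, 8, 5, 7, 1]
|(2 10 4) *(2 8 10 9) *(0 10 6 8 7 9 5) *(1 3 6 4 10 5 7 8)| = 6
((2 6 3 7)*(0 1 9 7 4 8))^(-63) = (9)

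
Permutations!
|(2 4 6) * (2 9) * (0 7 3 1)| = |(0 7 3 1)(2 4 6 9)| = 4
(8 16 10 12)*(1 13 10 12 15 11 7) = (1 13 10 15 11 7)(8 16 12) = [0, 13, 2, 3, 4, 5, 6, 1, 16, 9, 15, 7, 8, 10, 14, 11, 12]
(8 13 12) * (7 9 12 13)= (13)(7 9 12 8)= [0, 1, 2, 3, 4, 5, 6, 9, 7, 12, 10, 11, 8, 13]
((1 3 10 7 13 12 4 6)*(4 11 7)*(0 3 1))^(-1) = ((0 3 10 4 6)(7 13 12 11))^(-1) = (0 6 4 10 3)(7 11 12 13)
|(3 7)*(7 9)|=|(3 9 7)|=3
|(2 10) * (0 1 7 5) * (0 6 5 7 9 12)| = 4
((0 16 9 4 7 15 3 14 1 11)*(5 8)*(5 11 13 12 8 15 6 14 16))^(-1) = (0 11 8 12 13 1 14 6 7 4 9 16 3 15 5)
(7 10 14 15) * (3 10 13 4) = (3 10 14 15 7 13 4) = [0, 1, 2, 10, 3, 5, 6, 13, 8, 9, 14, 11, 12, 4, 15, 7]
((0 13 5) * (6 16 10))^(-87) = (16)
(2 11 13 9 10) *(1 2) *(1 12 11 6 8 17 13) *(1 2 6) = [0, 6, 1, 3, 4, 5, 8, 7, 17, 10, 12, 2, 11, 9, 14, 15, 16, 13] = (1 6 8 17 13 9 10 12 11 2)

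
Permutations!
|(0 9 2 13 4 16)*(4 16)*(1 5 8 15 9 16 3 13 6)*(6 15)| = 12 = |(0 16)(1 5 8 6)(2 15 9)(3 13)|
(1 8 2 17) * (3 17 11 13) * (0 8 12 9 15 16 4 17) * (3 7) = [8, 12, 11, 0, 17, 5, 6, 3, 2, 15, 10, 13, 9, 7, 14, 16, 4, 1] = (0 8 2 11 13 7 3)(1 12 9 15 16 4 17)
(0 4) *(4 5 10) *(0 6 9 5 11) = [11, 1, 2, 3, 6, 10, 9, 7, 8, 5, 4, 0] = (0 11)(4 6 9 5 10)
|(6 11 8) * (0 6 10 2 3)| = |(0 6 11 8 10 2 3)| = 7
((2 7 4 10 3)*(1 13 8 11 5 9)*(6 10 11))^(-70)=(1 8 10 2 4 5)(3 7 11 9 13 6)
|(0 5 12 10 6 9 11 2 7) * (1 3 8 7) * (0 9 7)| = 12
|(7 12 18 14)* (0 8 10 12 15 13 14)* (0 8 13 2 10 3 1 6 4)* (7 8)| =24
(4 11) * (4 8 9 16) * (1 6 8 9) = [0, 6, 2, 3, 11, 5, 8, 7, 1, 16, 10, 9, 12, 13, 14, 15, 4] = (1 6 8)(4 11 9 16)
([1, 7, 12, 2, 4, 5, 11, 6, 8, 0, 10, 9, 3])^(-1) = [9, 0, 3, 12, 4, 5, 7, 1, 8, 11, 10, 6, 2]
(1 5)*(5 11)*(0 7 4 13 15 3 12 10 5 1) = (0 7 4 13 15 3 12 10 5)(1 11) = [7, 11, 2, 12, 13, 0, 6, 4, 8, 9, 5, 1, 10, 15, 14, 3]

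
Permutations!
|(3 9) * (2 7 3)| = |(2 7 3 9)| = 4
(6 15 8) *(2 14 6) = [0, 1, 14, 3, 4, 5, 15, 7, 2, 9, 10, 11, 12, 13, 6, 8] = (2 14 6 15 8)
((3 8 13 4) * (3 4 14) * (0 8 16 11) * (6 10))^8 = ((0 8 13 14 3 16 11)(6 10))^8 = (0 8 13 14 3 16 11)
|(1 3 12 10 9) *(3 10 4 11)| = |(1 10 9)(3 12 4 11)| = 12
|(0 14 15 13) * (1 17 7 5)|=4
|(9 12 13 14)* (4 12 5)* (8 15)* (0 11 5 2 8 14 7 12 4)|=|(0 11 5)(2 8 15 14 9)(7 12 13)|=15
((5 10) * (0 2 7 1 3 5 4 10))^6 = (10) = ((0 2 7 1 3 5)(4 10))^6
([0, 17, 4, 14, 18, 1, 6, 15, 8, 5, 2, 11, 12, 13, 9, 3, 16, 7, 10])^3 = (1 15 9 17 3 5 7 14)(2 10 18 4)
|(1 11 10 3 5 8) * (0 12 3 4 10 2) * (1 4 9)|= 11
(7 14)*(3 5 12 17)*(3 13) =(3 5 12 17 13)(7 14) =[0, 1, 2, 5, 4, 12, 6, 14, 8, 9, 10, 11, 17, 3, 7, 15, 16, 13]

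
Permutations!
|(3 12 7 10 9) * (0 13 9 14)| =|(0 13 9 3 12 7 10 14)| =8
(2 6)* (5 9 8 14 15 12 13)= [0, 1, 6, 3, 4, 9, 2, 7, 14, 8, 10, 11, 13, 5, 15, 12]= (2 6)(5 9 8 14 15 12 13)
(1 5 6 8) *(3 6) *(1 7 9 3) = [0, 5, 2, 6, 4, 1, 8, 9, 7, 3] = (1 5)(3 6 8 7 9)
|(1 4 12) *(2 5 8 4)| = |(1 2 5 8 4 12)| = 6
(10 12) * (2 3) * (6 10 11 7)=(2 3)(6 10 12 11 7)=[0, 1, 3, 2, 4, 5, 10, 6, 8, 9, 12, 7, 11]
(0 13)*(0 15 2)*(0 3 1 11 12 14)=(0 13 15 2 3 1 11 12 14)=[13, 11, 3, 1, 4, 5, 6, 7, 8, 9, 10, 12, 14, 15, 0, 2]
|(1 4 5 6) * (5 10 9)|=|(1 4 10 9 5 6)|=6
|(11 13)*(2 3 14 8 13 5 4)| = 8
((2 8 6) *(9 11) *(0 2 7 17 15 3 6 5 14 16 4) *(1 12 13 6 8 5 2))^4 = (0 6 3 14 1 7 8 16 12 17 2 4 13 15 5)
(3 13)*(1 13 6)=(1 13 3 6)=[0, 13, 2, 6, 4, 5, 1, 7, 8, 9, 10, 11, 12, 3]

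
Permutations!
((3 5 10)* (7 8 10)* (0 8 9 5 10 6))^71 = ((0 8 6)(3 10)(5 7 9))^71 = (0 6 8)(3 10)(5 9 7)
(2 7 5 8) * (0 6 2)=(0 6 2 7 5 8)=[6, 1, 7, 3, 4, 8, 2, 5, 0]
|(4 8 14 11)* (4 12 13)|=|(4 8 14 11 12 13)|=6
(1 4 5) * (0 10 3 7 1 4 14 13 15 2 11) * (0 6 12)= (0 10 3 7 1 14 13 15 2 11 6 12)(4 5)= [10, 14, 11, 7, 5, 4, 12, 1, 8, 9, 3, 6, 0, 15, 13, 2]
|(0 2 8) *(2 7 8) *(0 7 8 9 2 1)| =|(0 8 7 9 2 1)| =6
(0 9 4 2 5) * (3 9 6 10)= (0 6 10 3 9 4 2 5)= [6, 1, 5, 9, 2, 0, 10, 7, 8, 4, 3]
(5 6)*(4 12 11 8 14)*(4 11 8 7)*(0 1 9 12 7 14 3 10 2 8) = (0 1 9 12)(2 8 3 10)(4 7)(5 6)(11 14) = [1, 9, 8, 10, 7, 6, 5, 4, 3, 12, 2, 14, 0, 13, 11]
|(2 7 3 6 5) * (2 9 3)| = |(2 7)(3 6 5 9)| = 4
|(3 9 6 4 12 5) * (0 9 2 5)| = |(0 9 6 4 12)(2 5 3)| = 15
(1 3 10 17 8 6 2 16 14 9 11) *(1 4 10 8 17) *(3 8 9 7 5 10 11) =(17)(1 8 6 2 16 14 7 5 10)(3 9)(4 11) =[0, 8, 16, 9, 11, 10, 2, 5, 6, 3, 1, 4, 12, 13, 7, 15, 14, 17]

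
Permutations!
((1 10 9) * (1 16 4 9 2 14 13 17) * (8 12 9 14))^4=((1 10 2 8 12 9 16 4 14 13 17))^4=(1 12 14 10 9 13 2 16 17 8 4)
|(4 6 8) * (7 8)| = 4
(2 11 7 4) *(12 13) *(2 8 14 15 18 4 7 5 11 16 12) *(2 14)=[0, 1, 16, 3, 8, 11, 6, 7, 2, 9, 10, 5, 13, 14, 15, 18, 12, 17, 4]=(2 16 12 13 14 15 18 4 8)(5 11)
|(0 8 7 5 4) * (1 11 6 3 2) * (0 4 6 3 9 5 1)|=|(0 8 7 1 11 3 2)(5 6 9)|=21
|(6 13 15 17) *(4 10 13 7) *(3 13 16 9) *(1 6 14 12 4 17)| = |(1 6 7 17 14 12 4 10 16 9 3 13 15)| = 13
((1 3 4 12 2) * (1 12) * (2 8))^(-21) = ((1 3 4)(2 12 8))^(-21) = (12)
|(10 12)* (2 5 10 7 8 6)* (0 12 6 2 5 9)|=6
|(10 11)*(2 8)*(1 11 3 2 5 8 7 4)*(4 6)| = 8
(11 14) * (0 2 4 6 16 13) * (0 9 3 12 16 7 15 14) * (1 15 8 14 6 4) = [2, 15, 1, 12, 4, 5, 7, 8, 14, 3, 10, 0, 16, 9, 11, 6, 13] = (0 2 1 15 6 7 8 14 11)(3 12 16 13 9)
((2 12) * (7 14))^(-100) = ((2 12)(7 14))^(-100) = (14)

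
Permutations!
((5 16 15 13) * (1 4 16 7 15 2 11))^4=(1 11 2 16 4)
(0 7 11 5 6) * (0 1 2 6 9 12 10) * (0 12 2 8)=(0 7 11 5 9 2 6 1 8)(10 12)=[7, 8, 6, 3, 4, 9, 1, 11, 0, 2, 12, 5, 10]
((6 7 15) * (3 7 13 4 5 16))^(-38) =(3 15 13 5)(4 16 7 6)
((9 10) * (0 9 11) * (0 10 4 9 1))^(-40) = (11)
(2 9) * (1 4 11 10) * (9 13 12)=(1 4 11 10)(2 13 12 9)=[0, 4, 13, 3, 11, 5, 6, 7, 8, 2, 1, 10, 9, 12]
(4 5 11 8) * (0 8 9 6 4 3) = [8, 1, 2, 0, 5, 11, 4, 7, 3, 6, 10, 9] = (0 8 3)(4 5 11 9 6)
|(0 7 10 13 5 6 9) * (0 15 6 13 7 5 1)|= |(0 5 13 1)(6 9 15)(7 10)|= 12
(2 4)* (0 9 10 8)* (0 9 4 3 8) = (0 4 2 3 8 9 10) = [4, 1, 3, 8, 2, 5, 6, 7, 9, 10, 0]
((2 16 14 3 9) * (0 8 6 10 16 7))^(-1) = (0 7 2 9 3 14 16 10 6 8)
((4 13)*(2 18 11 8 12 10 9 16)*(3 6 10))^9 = ((2 18 11 8 12 3 6 10 9 16)(4 13))^9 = (2 16 9 10 6 3 12 8 11 18)(4 13)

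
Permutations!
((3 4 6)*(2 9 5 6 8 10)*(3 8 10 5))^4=((2 9 3 4 10)(5 6 8))^4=(2 10 4 3 9)(5 6 8)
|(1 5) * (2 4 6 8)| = 4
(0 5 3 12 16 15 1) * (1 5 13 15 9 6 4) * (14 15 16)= [13, 0, 2, 12, 1, 3, 4, 7, 8, 6, 10, 11, 14, 16, 15, 5, 9]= (0 13 16 9 6 4 1)(3 12 14 15 5)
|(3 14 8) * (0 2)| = 6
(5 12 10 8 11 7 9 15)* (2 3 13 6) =(2 3 13 6)(5 12 10 8 11 7 9 15) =[0, 1, 3, 13, 4, 12, 2, 9, 11, 15, 8, 7, 10, 6, 14, 5]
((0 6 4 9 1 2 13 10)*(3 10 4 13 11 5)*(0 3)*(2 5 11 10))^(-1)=(0 5 1 9 4 13 6)(2 3 10)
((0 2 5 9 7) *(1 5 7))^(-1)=(0 7 2)(1 9 5)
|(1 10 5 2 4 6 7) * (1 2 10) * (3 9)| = 4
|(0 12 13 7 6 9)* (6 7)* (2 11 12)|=|(0 2 11 12 13 6 9)|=7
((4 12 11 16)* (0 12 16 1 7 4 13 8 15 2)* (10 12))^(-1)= (0 2 15 8 13 16 4 7 1 11 12 10)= ((0 10 12 11 1 7 4 16 13 8 15 2))^(-1)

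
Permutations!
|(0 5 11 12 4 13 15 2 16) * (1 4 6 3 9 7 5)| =|(0 1 4 13 15 2 16)(3 9 7 5 11 12 6)| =7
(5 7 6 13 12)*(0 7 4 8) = (0 7 6 13 12 5 4 8) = [7, 1, 2, 3, 8, 4, 13, 6, 0, 9, 10, 11, 5, 12]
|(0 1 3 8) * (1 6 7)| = 6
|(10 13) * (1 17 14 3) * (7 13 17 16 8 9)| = 10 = |(1 16 8 9 7 13 10 17 14 3)|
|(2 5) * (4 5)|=3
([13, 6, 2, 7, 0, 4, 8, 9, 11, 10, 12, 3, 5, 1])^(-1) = [4, 13, 2, 11, 5, 12, 1, 3, 6, 7, 9, 8, 10, 0]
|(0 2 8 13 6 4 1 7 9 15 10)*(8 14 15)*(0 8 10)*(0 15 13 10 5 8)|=12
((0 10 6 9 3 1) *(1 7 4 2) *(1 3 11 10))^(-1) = (0 1)(2 4 7 3)(6 10 11 9)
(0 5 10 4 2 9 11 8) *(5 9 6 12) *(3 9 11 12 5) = (0 11 8)(2 6 5 10 4)(3 9 12) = [11, 1, 6, 9, 2, 10, 5, 7, 0, 12, 4, 8, 3]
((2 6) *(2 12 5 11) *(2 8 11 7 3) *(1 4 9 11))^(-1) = (1 8 11 9 4)(2 3 7 5 12 6)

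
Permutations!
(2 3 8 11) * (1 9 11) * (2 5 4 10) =[0, 9, 3, 8, 10, 4, 6, 7, 1, 11, 2, 5] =(1 9 11 5 4 10 2 3 8)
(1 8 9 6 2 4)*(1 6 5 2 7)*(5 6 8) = [0, 5, 4, 3, 8, 2, 7, 1, 9, 6] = (1 5 2 4 8 9 6 7)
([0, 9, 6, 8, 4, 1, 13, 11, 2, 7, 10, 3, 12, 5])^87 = [0, 6, 11, 9, 4, 2, 3, 5, 7, 13, 10, 1, 12, 8]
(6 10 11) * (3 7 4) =[0, 1, 2, 7, 3, 5, 10, 4, 8, 9, 11, 6] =(3 7 4)(6 10 11)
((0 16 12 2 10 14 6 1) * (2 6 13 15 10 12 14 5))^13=((0 16 14 13 15 10 5 2 12 6 1))^13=(0 14 15 5 12 1 16 13 10 2 6)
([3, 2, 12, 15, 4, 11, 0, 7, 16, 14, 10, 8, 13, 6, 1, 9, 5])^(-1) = (0 6 13 12 2 1 14 9 15 3)(5 16 8 11)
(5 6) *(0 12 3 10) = (0 12 3 10)(5 6) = [12, 1, 2, 10, 4, 6, 5, 7, 8, 9, 0, 11, 3]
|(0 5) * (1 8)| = 2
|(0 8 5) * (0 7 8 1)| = 6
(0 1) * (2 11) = (0 1)(2 11) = [1, 0, 11, 3, 4, 5, 6, 7, 8, 9, 10, 2]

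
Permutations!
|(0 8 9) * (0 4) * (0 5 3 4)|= |(0 8 9)(3 4 5)|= 3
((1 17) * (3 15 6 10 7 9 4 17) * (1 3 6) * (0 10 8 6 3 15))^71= ((0 10 7 9 4 17 15 1 3)(6 8))^71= (0 3 1 15 17 4 9 7 10)(6 8)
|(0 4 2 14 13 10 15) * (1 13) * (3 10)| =9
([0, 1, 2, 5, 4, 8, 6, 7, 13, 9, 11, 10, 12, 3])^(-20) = (13)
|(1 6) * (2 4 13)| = 6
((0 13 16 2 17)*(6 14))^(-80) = ((0 13 16 2 17)(6 14))^(-80) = (17)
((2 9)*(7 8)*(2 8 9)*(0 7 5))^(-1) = (0 5 8 9 7)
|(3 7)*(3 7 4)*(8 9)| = 2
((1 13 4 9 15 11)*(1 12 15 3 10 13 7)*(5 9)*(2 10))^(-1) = ((1 7)(2 10 13 4 5 9 3)(11 12 15))^(-1) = (1 7)(2 3 9 5 4 13 10)(11 15 12)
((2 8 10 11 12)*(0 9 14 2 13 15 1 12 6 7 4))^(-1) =((0 9 14 2 8 10 11 6 7 4)(1 12 13 15))^(-1) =(0 4 7 6 11 10 8 2 14 9)(1 15 13 12)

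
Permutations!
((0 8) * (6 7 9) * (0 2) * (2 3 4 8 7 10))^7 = ((0 7 9 6 10 2)(3 4 8))^7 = (0 7 9 6 10 2)(3 4 8)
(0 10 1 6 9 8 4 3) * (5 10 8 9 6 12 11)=(0 8 4 3)(1 12 11 5 10)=[8, 12, 2, 0, 3, 10, 6, 7, 4, 9, 1, 5, 11]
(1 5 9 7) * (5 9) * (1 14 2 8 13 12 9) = (2 8 13 12 9 7 14) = [0, 1, 8, 3, 4, 5, 6, 14, 13, 7, 10, 11, 9, 12, 2]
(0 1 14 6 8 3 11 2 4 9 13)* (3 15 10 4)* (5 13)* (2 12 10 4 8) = (0 1 14 6 2 3 11 12 10 8 15 4 9 5 13) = [1, 14, 3, 11, 9, 13, 2, 7, 15, 5, 8, 12, 10, 0, 6, 4]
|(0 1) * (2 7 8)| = |(0 1)(2 7 8)| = 6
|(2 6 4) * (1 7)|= 6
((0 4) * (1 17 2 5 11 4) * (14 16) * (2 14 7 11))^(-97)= (0 4 11 7 16 14 17 1)(2 5)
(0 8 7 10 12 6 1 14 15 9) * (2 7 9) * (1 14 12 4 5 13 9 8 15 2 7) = [15, 12, 1, 3, 5, 13, 14, 10, 8, 0, 4, 11, 6, 9, 2, 7] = (0 15 7 10 4 5 13 9)(1 12 6 14 2)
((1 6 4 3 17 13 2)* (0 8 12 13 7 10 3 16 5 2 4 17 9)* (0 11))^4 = (0 4 1 10)(2 7 11 13)(3 8 16 6)(5 17 9 12)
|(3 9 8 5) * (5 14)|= |(3 9 8 14 5)|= 5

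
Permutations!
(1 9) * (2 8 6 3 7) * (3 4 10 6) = (1 9)(2 8 3 7)(4 10 6) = [0, 9, 8, 7, 10, 5, 4, 2, 3, 1, 6]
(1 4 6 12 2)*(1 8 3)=[0, 4, 8, 1, 6, 5, 12, 7, 3, 9, 10, 11, 2]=(1 4 6 12 2 8 3)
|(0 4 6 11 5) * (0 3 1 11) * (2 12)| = 12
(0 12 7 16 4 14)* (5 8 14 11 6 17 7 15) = [12, 1, 2, 3, 11, 8, 17, 16, 14, 9, 10, 6, 15, 13, 0, 5, 4, 7] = (0 12 15 5 8 14)(4 11 6 17 7 16)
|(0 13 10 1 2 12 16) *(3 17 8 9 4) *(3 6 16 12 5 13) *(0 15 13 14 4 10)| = 15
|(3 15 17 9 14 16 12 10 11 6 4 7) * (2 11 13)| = 14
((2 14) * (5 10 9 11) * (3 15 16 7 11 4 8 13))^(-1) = (2 14)(3 13 8 4 9 10 5 11 7 16 15)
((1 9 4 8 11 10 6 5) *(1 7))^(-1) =(1 7 5 6 10 11 8 4 9)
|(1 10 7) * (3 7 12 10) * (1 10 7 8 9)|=|(1 3 8 9)(7 10 12)|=12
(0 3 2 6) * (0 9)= (0 3 2 6 9)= [3, 1, 6, 2, 4, 5, 9, 7, 8, 0]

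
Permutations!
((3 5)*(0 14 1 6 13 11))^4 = ((0 14 1 6 13 11)(3 5))^4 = (0 13 1)(6 14 11)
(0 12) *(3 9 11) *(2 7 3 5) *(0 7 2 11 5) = (0 12 7 3 9 5 11) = [12, 1, 2, 9, 4, 11, 6, 3, 8, 5, 10, 0, 7]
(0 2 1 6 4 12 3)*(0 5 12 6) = (0 2 1)(3 5 12)(4 6) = [2, 0, 1, 5, 6, 12, 4, 7, 8, 9, 10, 11, 3]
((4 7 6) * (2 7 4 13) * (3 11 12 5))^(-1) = ((2 7 6 13)(3 11 12 5))^(-1) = (2 13 6 7)(3 5 12 11)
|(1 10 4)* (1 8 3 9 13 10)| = 6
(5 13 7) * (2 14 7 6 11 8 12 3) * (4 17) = (2 14 7 5 13 6 11 8 12 3)(4 17) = [0, 1, 14, 2, 17, 13, 11, 5, 12, 9, 10, 8, 3, 6, 7, 15, 16, 4]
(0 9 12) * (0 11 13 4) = (0 9 12 11 13 4) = [9, 1, 2, 3, 0, 5, 6, 7, 8, 12, 10, 13, 11, 4]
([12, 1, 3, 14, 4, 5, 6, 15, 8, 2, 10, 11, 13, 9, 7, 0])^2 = [13, 1, 14, 7, 4, 5, 6, 0, 8, 3, 10, 11, 9, 2, 15, 12]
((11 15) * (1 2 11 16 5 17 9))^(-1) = (1 9 17 5 16 15 11 2)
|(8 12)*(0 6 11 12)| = 5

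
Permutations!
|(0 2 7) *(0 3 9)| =5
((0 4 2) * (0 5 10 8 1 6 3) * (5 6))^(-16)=(10)(0 3 6 2 4)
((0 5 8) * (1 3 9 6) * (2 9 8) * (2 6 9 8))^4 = (9)(0 3 5 2 6 8 1)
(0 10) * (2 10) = (0 2 10) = [2, 1, 10, 3, 4, 5, 6, 7, 8, 9, 0]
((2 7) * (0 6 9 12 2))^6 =(12)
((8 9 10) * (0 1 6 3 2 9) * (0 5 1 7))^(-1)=((0 7)(1 6 3 2 9 10 8 5))^(-1)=(0 7)(1 5 8 10 9 2 3 6)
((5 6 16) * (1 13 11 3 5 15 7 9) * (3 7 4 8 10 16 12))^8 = (1 7 13 9 11)(4 16 8 15 10)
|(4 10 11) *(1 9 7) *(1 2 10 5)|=8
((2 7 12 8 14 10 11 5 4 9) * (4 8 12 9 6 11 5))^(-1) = ((2 7 9)(4 6 11)(5 8 14 10))^(-1) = (2 9 7)(4 11 6)(5 10 14 8)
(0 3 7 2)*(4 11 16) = (0 3 7 2)(4 11 16) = [3, 1, 0, 7, 11, 5, 6, 2, 8, 9, 10, 16, 12, 13, 14, 15, 4]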